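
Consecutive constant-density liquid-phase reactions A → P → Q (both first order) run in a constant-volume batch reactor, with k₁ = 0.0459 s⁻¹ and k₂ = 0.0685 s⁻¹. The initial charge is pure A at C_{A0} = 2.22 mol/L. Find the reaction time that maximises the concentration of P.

17.7 s

Setting dC_P/dt = 0 gives t_opt = ln(k₂/k₁)/(k₂−k₁).
= ln(0.0685/0.0459)/(0.0685−0.0459) = ln(1.492)/0.02260 = 0.4004/0.02260 = 17.7 s.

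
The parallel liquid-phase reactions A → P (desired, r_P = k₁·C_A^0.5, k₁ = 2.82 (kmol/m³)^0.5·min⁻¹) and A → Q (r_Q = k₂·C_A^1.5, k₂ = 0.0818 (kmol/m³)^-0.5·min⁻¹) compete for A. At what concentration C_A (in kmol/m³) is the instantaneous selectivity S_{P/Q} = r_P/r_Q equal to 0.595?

S_{P/Q} = (k₁/k₂)·C_A⁻¹ ⇒ C_A = (S·k₂/k₁)^(-1).
= (0.595×0.0818/2.82)^(-1) = (0.01726)^(-1) = 57.9 kmol/m³.

57.9 kmol/m³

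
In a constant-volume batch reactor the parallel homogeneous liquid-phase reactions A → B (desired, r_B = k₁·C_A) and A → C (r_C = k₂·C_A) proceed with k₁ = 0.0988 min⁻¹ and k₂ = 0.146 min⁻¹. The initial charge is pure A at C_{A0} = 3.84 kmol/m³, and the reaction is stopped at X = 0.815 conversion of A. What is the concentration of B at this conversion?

1.26 kmol/m³

C_A = C_{A0}(1−X) = 0.7104 kmol/m³.
Both paths are first order in A, so the instantaneous fraction to B is constant: dC_B/d(−C_A) = k₁/(k₁+k₂) = 0.4036.
C_B = 0.4036·(C_{A0}−C_A) = 0.4036×3.130 = 1.26 kmol/m³.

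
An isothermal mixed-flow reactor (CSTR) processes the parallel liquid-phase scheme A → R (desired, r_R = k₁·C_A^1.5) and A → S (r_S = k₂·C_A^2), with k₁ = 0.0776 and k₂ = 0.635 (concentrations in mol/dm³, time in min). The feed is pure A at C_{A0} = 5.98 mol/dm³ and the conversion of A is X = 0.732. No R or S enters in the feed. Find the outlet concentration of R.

0.385 mol/dm³

Exit C_A = C_{A0}(1−X) = 5.98×0.268 = 1.603 mol/dm³.
Rates in a CSTR are evaluated at the outlet concentration: r_R = 0.0776×1.603^1.5 = 0.1574, r_S = 0.635×1.603^2 = 1.631.
Fraction of consumed A going to R: r_R/(r_R+r_S) = 0.08803.
C_R = 0.08803·C_{A0}·X = 0.08803×5.98×0.732 = 0.385 mol/dm³.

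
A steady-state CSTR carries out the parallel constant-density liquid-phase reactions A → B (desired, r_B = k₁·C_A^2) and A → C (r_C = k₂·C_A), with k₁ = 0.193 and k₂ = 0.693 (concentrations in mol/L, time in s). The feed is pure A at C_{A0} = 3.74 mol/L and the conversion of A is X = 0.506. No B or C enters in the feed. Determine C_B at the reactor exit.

0.643 mol/L

Exit C_A = C_{A0}(1−X) = 3.74×0.494 = 1.848 mol/L.
Rates in a CSTR are evaluated at the outlet concentration: r_B = 0.193×1.848^2 = 0.6588, r_C = 0.693×1.848 = 1.280.
Fraction of consumed A going to B: r_B/(r_B+r_C) = 0.3397.
C_B = 0.3397·C_{A0}·X = 0.3397×3.74×0.506 = 0.643 mol/L.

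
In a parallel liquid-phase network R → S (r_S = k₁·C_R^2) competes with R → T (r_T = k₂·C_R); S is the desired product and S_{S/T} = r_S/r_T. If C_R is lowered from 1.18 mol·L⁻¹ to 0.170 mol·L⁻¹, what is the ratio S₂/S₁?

S_{S/T} = (k₁/k₂)·C_R, so S₂/S₁ = (C_{R,2}/C_{R,1}).
= 0.170/1.18 = 0.144.

0.144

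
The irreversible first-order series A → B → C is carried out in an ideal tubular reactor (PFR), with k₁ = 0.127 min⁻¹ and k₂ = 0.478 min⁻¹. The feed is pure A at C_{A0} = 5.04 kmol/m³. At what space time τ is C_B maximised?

For first-order series the maximum of C_B occurs at τ_opt = ln(k₂/k₁)/(k₂−k₁).
= ln(0.478/0.127)/(0.478−0.127) = ln(3.764)/0.3510 = 1.325/0.3510 = 3.78 min.

3.78 min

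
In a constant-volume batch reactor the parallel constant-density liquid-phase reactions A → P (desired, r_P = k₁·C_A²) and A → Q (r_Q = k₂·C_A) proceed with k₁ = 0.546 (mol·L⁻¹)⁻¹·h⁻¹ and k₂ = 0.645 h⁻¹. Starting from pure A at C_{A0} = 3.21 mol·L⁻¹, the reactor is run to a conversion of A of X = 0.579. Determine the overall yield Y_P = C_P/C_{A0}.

0.376

C_A = C_{A0}(1−X) = 1.351 mol·L⁻¹.
Along a PFR/batch, dC_Q/dC_A = −r_Q/(r_P+r_Q) = −k₂/(k₂+k₁·C_A).
Integrating from C_{A0} to C_A: C_Q = (0.645/0.546)·ln[(0.645+0.546·3.21)/(0.645+0.546·1.35)] = 1.181·ln(2.398/1.383) = 0.6501 mol·L⁻¹.
Then C_P = (C_{A0}−C_A) − C_Q = 1.859 − 0.6501 = 1.208 mol·L⁻¹.
Y_P = C_P/C_{A0} = 1.208/3.21 = 0.376.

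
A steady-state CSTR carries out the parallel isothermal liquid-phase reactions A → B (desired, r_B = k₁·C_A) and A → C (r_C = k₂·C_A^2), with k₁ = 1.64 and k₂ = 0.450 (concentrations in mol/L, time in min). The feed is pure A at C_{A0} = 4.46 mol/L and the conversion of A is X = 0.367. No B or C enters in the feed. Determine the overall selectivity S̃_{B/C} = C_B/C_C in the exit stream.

Exit C_A = C_{A0}(1−X) = 4.46×0.633 = 2.823 mol/L.
Rates in a CSTR are evaluated at the outlet concentration: r_B = 1.64×2.823 = 4.630, r_C = 0.450×2.823^2 = 3.587.
Overall selectivity = C_B/C_C = r_Bτ/(r_Cτ) = r_B/r_C = 1.29.

1.29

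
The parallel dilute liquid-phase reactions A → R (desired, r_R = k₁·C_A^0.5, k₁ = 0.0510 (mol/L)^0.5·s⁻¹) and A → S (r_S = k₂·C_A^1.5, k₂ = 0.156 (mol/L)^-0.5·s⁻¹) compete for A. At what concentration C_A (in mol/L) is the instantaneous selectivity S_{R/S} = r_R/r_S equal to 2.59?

0.126 mol/L

S_{R/S} = (k₁/k₂)·C_A⁻¹ ⇒ C_A = (S·k₂/k₁)^(-1).
= (2.59×0.156/0.0510)^(-1) = (7.922)^(-1) = 0.126 mol/L.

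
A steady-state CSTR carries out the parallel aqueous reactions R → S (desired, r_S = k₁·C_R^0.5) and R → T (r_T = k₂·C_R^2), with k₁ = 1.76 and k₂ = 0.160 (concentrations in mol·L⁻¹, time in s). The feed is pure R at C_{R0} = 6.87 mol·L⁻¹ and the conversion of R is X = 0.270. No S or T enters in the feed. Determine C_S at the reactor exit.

0.918 mol·L⁻¹

Exit C_R = C_{R0}(1−X) = 6.87×0.730 = 5.015 mol·L⁻¹.
Rates in a CSTR are evaluated at the outlet concentration: r_S = 1.76×5.015^0.5 = 3.941, r_T = 0.160×5.015^2 = 4.024.
Fraction of consumed R going to S: r_S/(r_S+r_T) = 0.4948.
C_S = 0.4948·C_{R0}·X = 0.4948×6.87×0.270 = 0.918 mol·L⁻¹.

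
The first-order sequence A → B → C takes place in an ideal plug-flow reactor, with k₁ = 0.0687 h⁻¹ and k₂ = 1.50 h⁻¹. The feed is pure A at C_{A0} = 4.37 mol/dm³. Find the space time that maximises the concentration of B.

2.15 h

Setting dC_B/dτ = 0 gives τ_opt = ln(k₂/k₁)/(k₂−k₁).
= ln(1.50/0.0687)/(1.50−0.0687) = ln(21.83)/1.431 = 3.083/1.431 = 2.15 h.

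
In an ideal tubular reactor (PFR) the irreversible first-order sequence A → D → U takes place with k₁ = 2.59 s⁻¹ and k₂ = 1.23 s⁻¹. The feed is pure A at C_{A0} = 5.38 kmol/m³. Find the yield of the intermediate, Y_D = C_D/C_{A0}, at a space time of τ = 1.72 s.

0.207

For first-order series with pure A initially, C_D(τ) = k₁C_{A0}/(k₂−k₁)·(e^(−k₁τ) − e^(−k₂τ)).
e^(−k₁τ) = e^(−2.59×1.72) = e^(−4.455) = 0.01162; e^(−k₂τ) = e^(−2.116) = 0.1206.
C_D = 2.59×5.38/(1.23−2.59) × (0.01162−0.1206) = (-10.25)×(-0.1089) = 1.116 kmol/m³.
Y_D = C_D/C_{A0} = 1.116/5.38 = 0.207.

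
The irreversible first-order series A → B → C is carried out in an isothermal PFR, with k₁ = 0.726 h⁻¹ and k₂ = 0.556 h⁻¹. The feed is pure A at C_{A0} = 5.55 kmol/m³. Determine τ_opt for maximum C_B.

1.57 h

For first-order series the maximum of C_B occurs at τ_opt = ln(k₂/k₁)/(k₂−k₁).
= ln(0.556/0.726)/(0.556−0.726) = ln(0.7658)/-0.1700 = -0.2668/-0.1700 = 1.57 h.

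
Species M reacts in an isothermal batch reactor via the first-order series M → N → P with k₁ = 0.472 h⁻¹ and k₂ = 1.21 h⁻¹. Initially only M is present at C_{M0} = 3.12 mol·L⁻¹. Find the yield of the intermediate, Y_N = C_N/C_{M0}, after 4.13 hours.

0.0867

The intermediate concentration in a first-order A→B→C sequence is C_N = k₁C_{M0}(e^(−k₁t) − e^(−k₂t))/(k₂−k₁).
e^(−k₁t) = e^(−0.472×4.13) = e^(−1.949) = 0.1424; e^(−k₂t) = e^(−4.997) = 0.006756.
C_N = 0.472×3.12/(1.21−0.472) × (0.1424−0.006756) = 1.995×0.1356 = 0.2706 mol·L⁻¹.
Y_N = C_N/C_{M0} = 0.2706/3.12 = 0.0867.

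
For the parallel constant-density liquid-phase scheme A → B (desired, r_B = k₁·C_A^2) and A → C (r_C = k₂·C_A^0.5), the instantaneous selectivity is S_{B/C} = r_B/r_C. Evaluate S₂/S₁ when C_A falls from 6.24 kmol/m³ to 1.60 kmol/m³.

0.130

S_{B/C} = (k₁/k₂)·C_A^1.5, so S₂/S₁ = (C_{A,2}/C_{A,1})^1.5.
= (1.60/6.24)^1.5 = (0.2564)^1.5 = 0.130.
Selectivity toward B falls as C_A falls — high-concentration operation is favoured.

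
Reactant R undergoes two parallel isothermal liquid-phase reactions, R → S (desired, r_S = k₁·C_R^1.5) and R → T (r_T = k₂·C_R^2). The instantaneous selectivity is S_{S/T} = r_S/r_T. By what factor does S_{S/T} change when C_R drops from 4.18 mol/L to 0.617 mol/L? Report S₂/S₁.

S_{S/T} = (k₁/k₂)·C_R^-0.5, so S₂/S₁ = (C_{R,2}/C_{R,1})^-0.5.
= (0.617/4.18)^(-0.5) = (0.1476)^(-0.5) = 2.60.
Selectivity toward S rises as C_R falls — low-concentration operation is favoured.

2.60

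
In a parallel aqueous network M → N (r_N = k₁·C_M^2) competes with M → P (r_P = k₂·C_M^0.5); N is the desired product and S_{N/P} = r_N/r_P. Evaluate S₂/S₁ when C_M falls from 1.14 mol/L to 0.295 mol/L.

S_{N/P} = (k₁/k₂)·C_M^1.5, so S₂/S₁ = (C_{M,2}/C_{M,1})^1.5.
= (0.295/1.14)^1.5 = (0.2588)^1.5 = 0.132.

0.132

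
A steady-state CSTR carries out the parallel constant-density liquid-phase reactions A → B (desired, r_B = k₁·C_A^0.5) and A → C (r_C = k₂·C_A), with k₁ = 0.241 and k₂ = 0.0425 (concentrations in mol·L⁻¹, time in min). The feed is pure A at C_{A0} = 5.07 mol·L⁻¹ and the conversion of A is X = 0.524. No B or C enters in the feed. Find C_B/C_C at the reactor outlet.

Exit C_A = C_{A0}(1−X) = 5.07×0.476 = 2.413 mol·L⁻¹.
In a CSTR the entire volume is at exit conditions, so r_B = 0.241×2.413^0.5 = 0.3744 and r_C = 0.0425×2.413 = 0.1026.
Overall selectivity = C_B/C_C = r_Bτ/(r_Cτ) = r_B/r_C = 3.65.

3.65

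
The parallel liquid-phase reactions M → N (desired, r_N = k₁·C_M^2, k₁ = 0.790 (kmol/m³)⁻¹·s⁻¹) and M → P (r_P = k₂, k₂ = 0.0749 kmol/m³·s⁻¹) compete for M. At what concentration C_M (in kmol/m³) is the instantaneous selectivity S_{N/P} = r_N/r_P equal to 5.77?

0.740 kmol/m³

S_{N/P} = (k₁/k₂)·C_M^2 ⇒ C_M = (S·k₂/k₁)^(0.5).
= (5.77×0.0749/0.790)^(0.5) = (0.5471)^(0.5) = 0.740 kmol/m³.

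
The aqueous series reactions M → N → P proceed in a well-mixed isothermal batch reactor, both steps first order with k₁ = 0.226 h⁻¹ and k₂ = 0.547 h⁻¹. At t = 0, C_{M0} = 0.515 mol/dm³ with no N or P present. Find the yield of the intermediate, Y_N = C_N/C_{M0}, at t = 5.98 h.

The intermediate concentration in a first-order A→B→C sequence is C_N = k₁C_{M0}(e^(−k₁t) − e^(−k₂t))/(k₂−k₁).
e^(−k₁t) = e^(−0.226×5.98) = e^(−1.351) = 0.2589; e^(−k₂t) = e^(−3.271) = 0.03797.
C_N = 0.226×0.515/(0.547−0.226) × (0.2589−0.03797) = 0.3626×0.2209 = 0.08009 mol/dm³.
Y_N = C_N/C_{M0} = 0.08009/0.515 = 0.156.

0.156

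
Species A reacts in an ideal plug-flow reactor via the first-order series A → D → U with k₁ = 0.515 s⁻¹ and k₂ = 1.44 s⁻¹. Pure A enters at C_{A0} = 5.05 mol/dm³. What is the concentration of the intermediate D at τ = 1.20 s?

1.02 mol/dm³

The intermediate concentration in a first-order A→B→C sequence is C_D = k₁C_{A0}(e^(−k₁τ) − e^(−k₂τ))/(k₂−k₁).
e^(−k₁τ) = e^(−0.515×1.20) = e^(−0.6180) = 0.5390; e^(−k₂τ) = e^(−1.728) = 0.1776.
C_D = 0.515×5.05/(1.44−0.515) × (0.5390−0.1776) = 2.812×0.3614 = 1.016 mol/dm³.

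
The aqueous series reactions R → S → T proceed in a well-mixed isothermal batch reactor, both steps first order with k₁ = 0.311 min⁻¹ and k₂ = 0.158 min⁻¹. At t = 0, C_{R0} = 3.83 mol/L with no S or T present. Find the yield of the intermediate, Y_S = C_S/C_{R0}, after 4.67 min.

The intermediate concentration in a first-order A→B→C sequence is C_S = k₁C_{R0}(e^(−k₁t) − e^(−k₂t))/(k₂−k₁).
e^(−k₁t) = e^(−0.311×4.67) = e^(−1.452) = 0.2340; e^(−k₂t) = e^(−0.7379) = 0.4781.
C_S = 0.311×3.83/(0.158−0.311) × (0.2340−0.4781) = (-7.785)×(-0.2441) = 1.901 mol/L.
Y_S = C_S/C_{R0} = 1.901/3.83 = 0.496.

0.496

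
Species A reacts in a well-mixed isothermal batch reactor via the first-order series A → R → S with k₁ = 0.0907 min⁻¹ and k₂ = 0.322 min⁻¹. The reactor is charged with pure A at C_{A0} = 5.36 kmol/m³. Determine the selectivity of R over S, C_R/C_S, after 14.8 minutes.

0.155

For first-order series with pure A initially, C_R(t) = k₁C_{A0}/(k₂−k₁)·(e^(−k₁t) − e^(−k₂t)).
e^(−k₁t) = e^(−0.0907×14.8) = e^(−1.342) = 0.2612; e^(−k₂t) = e^(−4.766) = 0.008518.
C_R = 0.0907×5.36/(0.322−0.0907) × (0.2612−0.008518) = 2.102×0.2527 = 0.5312 kmol/m³.
C_A = C_{A0}e^(−k₁t) = 1.400 kmol/m³, so C_S = C_{A0}−C_A−C_R = 3.429 kmol/m³; C_R/C_S = 0.155.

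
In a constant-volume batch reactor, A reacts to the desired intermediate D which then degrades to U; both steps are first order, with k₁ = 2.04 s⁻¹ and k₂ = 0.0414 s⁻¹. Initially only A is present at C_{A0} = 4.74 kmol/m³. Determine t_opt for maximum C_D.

1.95 s

The intermediate peaks when r₁ = r₂, i.e. k₁e^(−k₁t) = k₂e^(−k₂t), giving t_opt = ln(k₂/k₁)/(k₂−k₁).
= ln(0.0414/2.04)/(0.0414−2.04) = ln(0.02029)/-1.999 = -3.897/-1.999 = 1.95 s.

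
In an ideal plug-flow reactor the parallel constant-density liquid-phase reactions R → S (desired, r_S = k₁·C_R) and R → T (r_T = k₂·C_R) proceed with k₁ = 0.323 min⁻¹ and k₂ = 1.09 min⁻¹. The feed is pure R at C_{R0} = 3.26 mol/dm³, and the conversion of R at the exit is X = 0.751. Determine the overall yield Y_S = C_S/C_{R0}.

0.172

C_R = C_{R0}(1−X) = 0.8117 mol/dm³.
Both paths are first order in R, so the instantaneous fraction to S is constant: dC_S/d(−C_R) = k₁/(k₁+k₂) = 0.2286.
C_S = 0.2286·(C_{R0}−C_R) = 0.2286×2.448 = 0.560 mol/dm³.
Y_S = C_S/C_{R0} = 0.5597/3.26 = 0.172.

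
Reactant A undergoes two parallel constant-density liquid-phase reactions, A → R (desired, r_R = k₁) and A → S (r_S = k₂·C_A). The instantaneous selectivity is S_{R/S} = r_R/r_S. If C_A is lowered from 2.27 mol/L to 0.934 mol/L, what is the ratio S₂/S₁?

2.43

S_{R/S} = (k₁/k₂)·C_A⁻¹, so S₂/S₁ = (C_{A,2}/C_{A,1})⁻¹.
= 2.27/0.934 = 2.43.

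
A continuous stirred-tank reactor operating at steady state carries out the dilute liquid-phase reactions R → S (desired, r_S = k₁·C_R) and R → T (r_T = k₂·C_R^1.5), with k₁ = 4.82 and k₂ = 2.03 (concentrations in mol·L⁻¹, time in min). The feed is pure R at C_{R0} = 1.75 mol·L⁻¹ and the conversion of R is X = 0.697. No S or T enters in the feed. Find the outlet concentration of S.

Exit C_R = C_{R0}(1−X) = 1.75×0.303 = 0.5303 mol·L⁻¹.
In a CSTR the entire volume is at exit conditions, so r_S = 4.82×0.5303 = 2.556 and r_T = 2.03×0.5303^1.5 = 0.7838.
Fraction of consumed R going to S: r_S/(r_S+r_T) = 0.7653.
C_S = 0.7653·C_{R0}·X = 0.7653×1.75×0.697 = 0.933 mol·L⁻¹.

0.933 mol·L⁻¹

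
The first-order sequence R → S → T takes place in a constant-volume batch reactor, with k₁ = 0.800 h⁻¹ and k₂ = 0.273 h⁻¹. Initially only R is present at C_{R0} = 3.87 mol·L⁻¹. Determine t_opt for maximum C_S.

2.04 h

Setting dC_S/dt = 0 gives t_opt = ln(k₂/k₁)/(k₂−k₁).
= ln(0.273/0.800)/(0.273−0.800) = ln(0.3412)/-0.5270 = -1.075/-0.5270 = 2.04 h.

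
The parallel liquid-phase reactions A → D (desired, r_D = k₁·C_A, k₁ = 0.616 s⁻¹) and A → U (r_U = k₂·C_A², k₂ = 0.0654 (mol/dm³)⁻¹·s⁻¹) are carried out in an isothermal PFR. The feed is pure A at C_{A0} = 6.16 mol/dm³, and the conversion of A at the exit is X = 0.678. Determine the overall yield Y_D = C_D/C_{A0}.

0.477

C_A = C_{A0}(1−X) = 1.984 mol/dm³.
Along a PFR/batch, dC_D/dC_A = −r_D/(r_D+r_U) = −k₁/(k₁+k₂·C_A).
Integrating from C_{A0} to C_A: C_D = (0.616/0.0654)·ln[(0.616+0.0654·6.16)/(0.616+0.0654·1.98)] = 9.419·ln(1.019/0.7457) = 2.940 mol/dm³.
Y_D = C_D/C_{A0} = 2.940/6.16 = 0.477.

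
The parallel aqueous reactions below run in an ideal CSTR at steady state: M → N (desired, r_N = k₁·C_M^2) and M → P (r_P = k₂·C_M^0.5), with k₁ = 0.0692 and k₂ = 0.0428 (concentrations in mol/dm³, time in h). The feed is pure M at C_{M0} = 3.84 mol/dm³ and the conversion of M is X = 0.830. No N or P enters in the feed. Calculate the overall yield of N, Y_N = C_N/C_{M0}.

0.382

Exit C_M = C_{M0}(1−X) = 3.84×0.170 = 0.6528 mol/dm³.
Rates in a CSTR are evaluated at the outlet concentration: r_N = 0.0692×0.6528^2 = 0.02949, r_P = 0.0428×0.6528^0.5 = 0.03458.
Fraction of consumed M going to N: r_N/(r_N+r_P) = 0.4603.
C_N = 0.4603·C_{M0}·X = 0.4603×3.84×0.830 = 1.47 mol/dm³; Y_N = C_N/C_{M0} = 0.382.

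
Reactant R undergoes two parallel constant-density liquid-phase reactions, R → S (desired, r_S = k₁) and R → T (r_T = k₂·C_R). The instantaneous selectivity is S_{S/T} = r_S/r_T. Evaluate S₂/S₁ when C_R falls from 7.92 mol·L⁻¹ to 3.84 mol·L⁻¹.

2.06

S_{S/T} = (k₁/k₂)·C_R⁻¹, so S₂/S₁ = (C_{R,2}/C_{R,1})⁻¹.
= 7.92/3.84 = 2.06.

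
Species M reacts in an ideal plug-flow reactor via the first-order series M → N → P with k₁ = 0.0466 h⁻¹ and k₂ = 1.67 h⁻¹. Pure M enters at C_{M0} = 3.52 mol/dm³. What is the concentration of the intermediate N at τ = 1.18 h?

Solving the coupled first-order balances gives C_N(τ) = [k₁/(k₂−k₁)]·C_{M0}·(e^(−k₁τ) − e^(−k₂τ)).
e^(−k₁τ) = e^(−0.0466×1.18) = e^(−0.05499) = 0.9465; e^(−k₂τ) = e^(−1.971) = 0.1394.
C_N = 0.0466×3.52/(1.67−0.0466) × (0.9465−0.1394) = 0.1010×0.8071 = 0.08155 mol/dm³.

0.0816 mol/dm³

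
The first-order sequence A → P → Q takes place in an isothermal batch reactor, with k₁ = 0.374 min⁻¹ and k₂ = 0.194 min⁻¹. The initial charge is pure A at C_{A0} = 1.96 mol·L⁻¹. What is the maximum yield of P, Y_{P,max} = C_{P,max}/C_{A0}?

For a first-order series the maximum intermediate yield is C_{P,max}/C_{A0} = (k₁/k₂)^[k₂/(k₂−k₁)].
= (0.374/0.194)^(0.194/(0.194−0.374)) = (1.928)^(-1.078) = 0.4929.

0.493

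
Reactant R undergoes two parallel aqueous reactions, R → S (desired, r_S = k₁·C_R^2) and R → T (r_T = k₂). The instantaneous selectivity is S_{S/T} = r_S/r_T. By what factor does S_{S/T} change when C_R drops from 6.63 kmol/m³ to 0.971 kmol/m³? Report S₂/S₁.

S_{S/T} = (k₁/k₂)·C_R^2, so S₂/S₁ = (C_{R,2}/C_{R,1})^2.
= (0.971/6.63)^2 = (0.1465)^2 = 0.0214.

0.0214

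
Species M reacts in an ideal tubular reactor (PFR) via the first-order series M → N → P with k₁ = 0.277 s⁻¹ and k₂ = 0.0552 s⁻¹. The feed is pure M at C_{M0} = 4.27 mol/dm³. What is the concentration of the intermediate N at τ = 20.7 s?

For first-order series with pure M initially, C_N(τ) = k₁C_{M0}/(k₂−k₁)·(e^(−k₁τ) − e^(−k₂τ)).
e^(−k₁τ) = e^(−0.277×20.7) = e^(−5.734) = 0.003234; e^(−k₂τ) = e^(−1.143) = 0.3190.
C_N = 0.277×4.27/(0.0552−0.277) × (0.003234−0.3190) = (-5.333)×(-0.3157) = 1.684 mol/dm³.

1.68 mol/dm³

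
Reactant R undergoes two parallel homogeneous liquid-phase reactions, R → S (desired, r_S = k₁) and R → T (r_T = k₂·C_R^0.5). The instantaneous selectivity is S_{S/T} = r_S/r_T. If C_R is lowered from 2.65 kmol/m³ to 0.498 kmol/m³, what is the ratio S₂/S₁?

S_{S/T} = (k₁/k₂)·C_R^-0.5, so S₂/S₁ = (C_{R,2}/C_{R,1})^-0.5.
= (0.498/2.65)^(-0.5) = (0.1879)^(-0.5) = 2.31.
Selectivity toward S rises as C_R falls — low-concentration operation is favoured.

2.31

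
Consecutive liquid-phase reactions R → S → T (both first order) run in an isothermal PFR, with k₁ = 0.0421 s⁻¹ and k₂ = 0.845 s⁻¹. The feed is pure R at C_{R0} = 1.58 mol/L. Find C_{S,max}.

At the optimum, C_{S,max}/C_{R0} = (k₁/k₂)^[k₂/(k₂−k₁)].
= (0.0421/0.845)^(0.845/(0.845−0.0421)) = (0.04982)^(1.052) = 0.04257.
C_{S,max} = 0.04257×1.58 = 0.0673 mol/L.

0.0673 mol/L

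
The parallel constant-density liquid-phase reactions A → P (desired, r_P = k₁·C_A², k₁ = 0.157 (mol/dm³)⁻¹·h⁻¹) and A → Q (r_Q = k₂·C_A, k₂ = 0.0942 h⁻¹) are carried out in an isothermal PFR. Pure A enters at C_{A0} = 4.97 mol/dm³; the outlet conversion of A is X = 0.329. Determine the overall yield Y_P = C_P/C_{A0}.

0.287

C_A = C_{A0}(1−X) = 3.335 mol/dm³.
Along a PFR/batch, dC_Q/dC_A = −r_Q/(r_P+r_Q) = −k₂/(k₂+k₁·C_A).
Integrating from C_{A0} to C_A: C_Q = (0.0942/0.157)·ln[(0.0942+0.157·4.97)/(0.0942+0.157·3.33)] = 0.6000·ln(0.8745/0.6178) = 0.2085 mol/dm³.
Then C_P = (C_{A0}−C_A) − C_Q = 1.635 − 0.2085 = 1.427 mol/dm³.
Y_P = C_P/C_{A0} = 1.427/4.97 = 0.287.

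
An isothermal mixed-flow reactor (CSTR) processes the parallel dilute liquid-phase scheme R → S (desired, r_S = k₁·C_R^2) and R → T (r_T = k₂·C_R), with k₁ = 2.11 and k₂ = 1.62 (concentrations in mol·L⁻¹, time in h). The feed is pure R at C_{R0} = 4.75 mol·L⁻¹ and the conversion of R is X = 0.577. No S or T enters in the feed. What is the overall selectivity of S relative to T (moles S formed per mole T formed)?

Exit C_R = C_{R0}(1−X) = 4.75×0.423 = 2.009 mol·L⁻¹.
Rates in a CSTR are evaluated at the outlet concentration: r_S = 2.11×2.009^2 = 8.518, r_T = 1.62×2.009 = 3.255.
Overall selectivity = C_S/C_T = r_Sτ/(r_Tτ) = r_S/r_T = 2.62.

2.62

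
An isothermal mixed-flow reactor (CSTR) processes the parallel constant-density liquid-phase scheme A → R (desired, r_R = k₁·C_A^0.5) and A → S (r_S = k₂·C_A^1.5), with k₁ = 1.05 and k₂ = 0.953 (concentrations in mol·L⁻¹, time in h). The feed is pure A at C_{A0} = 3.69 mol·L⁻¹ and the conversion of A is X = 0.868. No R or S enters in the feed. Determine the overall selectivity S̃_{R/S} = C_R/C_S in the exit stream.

2.26

Exit C_A = C_{A0}(1−X) = 3.69×0.132 = 0.4871 mol·L⁻¹.
A CSTR operates uniformly at the exit composition, giving r_R = 0.7328 and r_S = 0.3240 (each k·C_A^n at C_A = 0.4871).
Overall selectivity = C_R/C_S = r_Rτ/(r_Sτ) = r_R/r_S = 2.26.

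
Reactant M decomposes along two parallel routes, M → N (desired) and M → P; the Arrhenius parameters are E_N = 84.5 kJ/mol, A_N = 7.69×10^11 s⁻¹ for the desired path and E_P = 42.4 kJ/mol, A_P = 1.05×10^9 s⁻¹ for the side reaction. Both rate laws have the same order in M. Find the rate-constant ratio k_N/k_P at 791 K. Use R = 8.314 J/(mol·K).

1.21

k_N/k_P = (A_N/A_P)·exp[−(E_N−E_P)/(RT)] = (A_N/A_P)·exp[(E_P−E_N)/(RT)].
(E_P−E_N)/(RT) = (42.4−84.5)×10³/(8.314×791) = -42100/6576 = -6.402.
k_N/k_P = (7.69×10^11/1.05×10^9)·exp(-6.402) = 732.4 × 0.001659 = 1.21.
Since E_N > E_P, raising the temperature improves selectivity toward N.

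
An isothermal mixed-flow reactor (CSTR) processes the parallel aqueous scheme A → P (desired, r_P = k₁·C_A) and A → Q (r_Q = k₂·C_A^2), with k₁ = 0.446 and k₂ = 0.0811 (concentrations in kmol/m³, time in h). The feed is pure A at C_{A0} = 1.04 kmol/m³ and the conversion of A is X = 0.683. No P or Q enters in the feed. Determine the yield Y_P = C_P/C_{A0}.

Exit C_A = C_{A0}(1−X) = 1.04×0.317 = 0.3297 kmol/m³.
A CSTR operates uniformly at the exit composition, giving r_P = 0.1470 and r_Q = 0.008815 (each k·C_A^n at C_A = 0.3297).
Fraction of consumed A going to P: r_P/(r_P+r_Q) = 0.9434.
C_P = 0.9434·C_{A0}·X = 0.9434×1.04×0.683 = 0.670 kmol/m³; Y_P = C_P/C_{A0} = 0.644.

0.644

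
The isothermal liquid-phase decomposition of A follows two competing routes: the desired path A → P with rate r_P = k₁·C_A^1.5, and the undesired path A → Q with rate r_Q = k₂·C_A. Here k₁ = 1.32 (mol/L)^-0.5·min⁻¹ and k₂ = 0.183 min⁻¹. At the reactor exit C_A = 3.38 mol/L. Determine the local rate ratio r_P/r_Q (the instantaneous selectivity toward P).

13.3

S_{P/Q} = r_P/r_Q = (k₁·C_A^1.5)/(k₂·C_A) = (k₁/k₂)·C_A^0.5.
= (1.32×3.380^1.5) / (0.183×3.380) = 8.203/0.6185 = 13.3.
Since the desired path is higher order in A, keeping C_A high (PFR or concentrated feed) favours P.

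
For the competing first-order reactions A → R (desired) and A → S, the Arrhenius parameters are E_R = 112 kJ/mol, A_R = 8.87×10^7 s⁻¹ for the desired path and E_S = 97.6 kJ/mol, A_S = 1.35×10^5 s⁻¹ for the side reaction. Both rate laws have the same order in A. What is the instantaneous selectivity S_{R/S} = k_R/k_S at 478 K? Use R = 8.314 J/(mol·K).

Since both paths have the same order in A, the concentration cancels and S_{R/S} = k_R/k_S = (A_R/A_S)·exp[(E_S−E_R)/(RT)].
(E_S−E_R)/(RT) = (97.6−112)×10³/(8.314×478) = -14400/3974 = -3.623.
k_R/k_S = (8.87×10^7/1.35×10^5)·exp(-3.623) = 657.0 × 0.02669 = 17.5.
Since E_R > E_S, raising the temperature improves selectivity toward R.

17.5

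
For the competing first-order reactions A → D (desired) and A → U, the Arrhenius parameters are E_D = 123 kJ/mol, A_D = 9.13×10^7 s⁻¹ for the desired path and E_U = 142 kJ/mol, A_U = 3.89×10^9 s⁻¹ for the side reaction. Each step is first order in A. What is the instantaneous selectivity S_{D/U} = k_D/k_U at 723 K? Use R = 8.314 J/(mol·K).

0.554

k_D/k_U = (A_D/A_U)·exp[−(E_D−E_U)/(RT)] = (A_D/A_U)·exp[(E_U−E_D)/(RT)].
(E_U−E_D)/(RT) = (142−123)×10³/(8.314×723) = 19000/6011 = 3.161.
k_D/k_U = (9.13×10^7/3.89×10^9)·exp(3.161) = 0.02347 × 23.59 = 0.554.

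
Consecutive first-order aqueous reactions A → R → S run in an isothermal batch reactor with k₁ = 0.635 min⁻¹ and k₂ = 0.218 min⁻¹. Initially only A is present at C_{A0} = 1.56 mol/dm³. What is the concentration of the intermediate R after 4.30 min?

The intermediate concentration in a first-order A→B→C sequence is C_R = k₁C_{A0}(e^(−k₁t) − e^(−k₂t))/(k₂−k₁).
e^(−k₁t) = e^(−0.635×4.30) = e^(−2.730) = 0.06519; e^(−k₂t) = e^(−0.9374) = 0.3916.
C_R = 0.635×1.56/(0.218−0.635) × (0.06519−0.3916) = (-2.376)×(-0.3265) = 0.7755 mol/dm³.

0.776 mol/dm³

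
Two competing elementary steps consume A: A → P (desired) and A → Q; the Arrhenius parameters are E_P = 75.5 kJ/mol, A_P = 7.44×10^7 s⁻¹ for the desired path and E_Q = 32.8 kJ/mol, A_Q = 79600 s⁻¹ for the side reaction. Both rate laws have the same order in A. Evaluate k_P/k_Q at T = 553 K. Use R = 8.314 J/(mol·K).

With equal orders, S_{P/Q} = k_P/k_Q = (A_P/A_Q)·exp[(E_Q−E_P)/(RT)].
(E_Q−E_P)/(RT) = (32.8−75.5)×10³/(8.314×553) = -42700/4598 = -9.287.
k_P/k_Q = (7.44×10^7/79600)·exp(-9.287) = 934.7 × 9.259×10^-5 = 0.0865.

0.0865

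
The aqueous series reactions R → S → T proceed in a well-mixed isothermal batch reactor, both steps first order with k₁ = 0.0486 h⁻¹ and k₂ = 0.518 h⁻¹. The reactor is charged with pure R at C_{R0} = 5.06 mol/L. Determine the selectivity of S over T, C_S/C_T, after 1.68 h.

1.98

For first-order series with pure R initially, C_S(t) = k₁C_{R0}/(k₂−k₁)·(e^(−k₁t) − e^(−k₂t)).
e^(−k₁t) = e^(−0.0486×1.68) = e^(−0.08165) = 0.9216; e^(−k₂t) = e^(−0.8702) = 0.4189.
C_S = 0.0486×5.06/(0.518−0.0486) × (0.9216−0.4189) = 0.5239×0.5027 = 0.2634 mol/L.
C_R = C_{R0}e^(−k₁t) = 4.663 mol/L, so C_T = C_{R0}−C_R−C_S = 0.1333 mol/L; C_S/C_T = 1.98.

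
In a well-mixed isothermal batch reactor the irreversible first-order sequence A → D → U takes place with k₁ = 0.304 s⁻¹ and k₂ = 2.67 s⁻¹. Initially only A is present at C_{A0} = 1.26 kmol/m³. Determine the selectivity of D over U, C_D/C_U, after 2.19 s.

0.156

The intermediate concentration in a first-order A→B→C sequence is C_D = k₁C_{A0}(e^(−k₁t) − e^(−k₂t))/(k₂−k₁).
e^(−k₁t) = e^(−0.304×2.19) = e^(−0.6658) = 0.5139; e^(−k₂t) = e^(−5.847) = 0.002888.
C_D = 0.304×1.26/(2.67−0.304) × (0.5139−0.002888) = 0.1619×0.5110 = 0.08273 kmol/m³.
C_A = C_{A0}e^(−k₁t) = 0.6475 kmol/m³, so C_U = C_{A0}−C_A−C_D = 0.5298 kmol/m³; C_D/C_U = 0.156.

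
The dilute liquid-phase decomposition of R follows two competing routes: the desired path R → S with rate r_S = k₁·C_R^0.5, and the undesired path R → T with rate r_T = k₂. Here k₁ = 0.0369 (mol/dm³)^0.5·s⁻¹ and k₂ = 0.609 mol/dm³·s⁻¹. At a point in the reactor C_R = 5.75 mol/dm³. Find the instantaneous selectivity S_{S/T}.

S_{S/T} = r_S/r_T = (k₁·C_R^0.5)/(k₂) = (k₁/k₂)·C_R^0.5.
= (0.0369×5.750^0.5) / (0.609) = 0.08848/0.6090 = 0.145.
Since the desired path is higher order in R, keeping C_R high (PFR or concentrated feed) favours S.

0.145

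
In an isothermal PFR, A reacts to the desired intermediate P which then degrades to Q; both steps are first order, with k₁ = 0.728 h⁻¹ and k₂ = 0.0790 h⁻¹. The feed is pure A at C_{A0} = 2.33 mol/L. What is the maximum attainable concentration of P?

For a first-order series the maximum intermediate yield is C_{P,max}/C_{A0} = (k₁/k₂)^[k₂/(k₂−k₁)].
= (0.728/0.0790)^(0.0790/(0.0790−0.728)) = (9.215)^(-0.1217) = 0.7631.
C_{P,max} = 0.7631×2.33 = 1.78 mol/L.

1.78 mol/L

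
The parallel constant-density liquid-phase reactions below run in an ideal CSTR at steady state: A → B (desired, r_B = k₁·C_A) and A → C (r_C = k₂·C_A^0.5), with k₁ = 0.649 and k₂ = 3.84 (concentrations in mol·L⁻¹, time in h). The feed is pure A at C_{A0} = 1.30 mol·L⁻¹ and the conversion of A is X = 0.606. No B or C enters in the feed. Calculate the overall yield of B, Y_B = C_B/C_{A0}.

Exit C_A = C_{A0}(1−X) = 1.30×0.394 = 0.5122 mol·L⁻¹.
A CSTR operates uniformly at the exit composition, giving r_B = 0.3324 and r_C = 2.748 (each k·C_A^n at C_A = 0.5122).
Fraction of consumed A going to B: r_B/(r_B+r_C) = 0.1079.
C_B = 0.1079·C_{A0}·X = 0.1079×1.30×0.606 = 0.0850 mol·L⁻¹; Y_B = C_B/C_{A0} = 0.0654.

0.0654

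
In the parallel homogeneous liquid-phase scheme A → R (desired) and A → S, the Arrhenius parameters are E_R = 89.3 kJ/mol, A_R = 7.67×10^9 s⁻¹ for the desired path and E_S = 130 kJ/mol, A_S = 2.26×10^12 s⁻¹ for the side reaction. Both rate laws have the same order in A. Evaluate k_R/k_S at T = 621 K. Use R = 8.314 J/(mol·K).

9.00

With equal orders, S_{R/S} = k_R/k_S = (A_R/A_S)·exp[(E_S−E_R)/(RT)].
(E_S−E_R)/(RT) = (130−89.3)×10³/(8.314×621) = 40700/5163 = 7.883.
k_R/k_S = (7.67×10^9/2.26×10^12)·exp(7.883) = 0.003394 × 2652 = 9.00.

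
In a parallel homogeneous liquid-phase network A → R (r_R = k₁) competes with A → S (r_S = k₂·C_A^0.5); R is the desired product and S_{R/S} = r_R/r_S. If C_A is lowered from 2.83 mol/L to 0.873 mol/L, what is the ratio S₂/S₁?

1.80

S_{R/S} = (k₁/k₂)·C_A^-0.5, so S₂/S₁ = (C_{A,2}/C_{A,1})^-0.5.
= (0.873/2.83)^(-0.5) = (0.3085)^(-0.5) = 1.80.
Selectivity toward R rises as C_A falls — low-concentration operation is favoured.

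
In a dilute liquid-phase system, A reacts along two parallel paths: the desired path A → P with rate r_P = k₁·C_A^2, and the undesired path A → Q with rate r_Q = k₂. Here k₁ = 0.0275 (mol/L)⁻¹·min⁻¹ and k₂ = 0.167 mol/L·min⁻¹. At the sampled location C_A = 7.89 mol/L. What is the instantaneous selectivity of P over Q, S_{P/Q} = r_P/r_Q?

S_{P/Q} = r_P/r_Q = (k₁·C_A^2)/(k₂) = (k₁/k₂)·C_A^2.
= (0.0275×7.890^2) / (0.167) = 1.712/0.1670 = 10.3.

10.3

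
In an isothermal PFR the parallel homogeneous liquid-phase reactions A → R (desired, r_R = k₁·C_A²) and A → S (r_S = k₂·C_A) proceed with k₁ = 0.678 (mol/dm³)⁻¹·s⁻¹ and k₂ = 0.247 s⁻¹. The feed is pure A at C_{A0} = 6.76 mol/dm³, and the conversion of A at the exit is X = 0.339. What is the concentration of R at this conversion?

C_A = C_{A0}(1−X) = 4.468 mol/dm³.
Along a PFR/batch, dC_S/dC_A = −r_S/(r_R+r_S) = −k₂/(k₂+k₁·C_A).
Integrating from C_{A0} to C_A: C_S = (0.247/0.678)·ln[(0.247+0.678·6.76)/(0.247+0.678·4.47)] = 0.3643·ln(4.830/3.277) = 0.1414 mol/dm³.
Then C_R = (C_{A0}−C_A) − C_S = 2.292 − 0.1414 = 2.150 mol/dm³.

2.15 mol/dm³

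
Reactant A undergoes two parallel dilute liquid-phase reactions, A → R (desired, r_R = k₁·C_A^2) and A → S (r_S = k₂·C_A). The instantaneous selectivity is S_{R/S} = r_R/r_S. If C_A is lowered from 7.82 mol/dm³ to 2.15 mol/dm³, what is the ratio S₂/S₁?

0.275

S_{R/S} = (k₁/k₂)·C_A, so S₂/S₁ = (C_{A,2}/C_{A,1}).
= 2.15/7.82 = 0.275.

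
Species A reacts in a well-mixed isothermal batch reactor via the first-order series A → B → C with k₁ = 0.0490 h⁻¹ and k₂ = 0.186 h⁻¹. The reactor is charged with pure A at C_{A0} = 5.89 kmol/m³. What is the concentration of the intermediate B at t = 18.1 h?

Solving the coupled first-order balances gives C_B(t) = [k₁/(k₂−k₁)]·C_{A0}·(e^(−k₁t) − e^(−k₂t)).
e^(−k₁t) = e^(−0.0490×18.1) = e^(−0.8869) = 0.4119; e^(−k₂t) = e^(−3.367) = 0.03451.
C_B = 0.0490×5.89/(0.186−0.0490) × (0.4119−0.03451) = 2.107×0.3774 = 0.7951 kmol/m³.

0.795 kmol/m³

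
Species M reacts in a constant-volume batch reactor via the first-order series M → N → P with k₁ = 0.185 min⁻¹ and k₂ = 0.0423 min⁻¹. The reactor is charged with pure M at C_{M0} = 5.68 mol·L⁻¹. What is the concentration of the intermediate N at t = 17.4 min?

Solving the coupled first-order balances gives C_N(t) = [k₁/(k₂−k₁)]·C_{M0}·(e^(−k₁t) − e^(−k₂t)).
e^(−k₁t) = e^(−0.185×17.4) = e^(−3.219) = 0.04000; e^(−k₂t) = e^(−0.7360) = 0.4790.
C_N = 0.185×5.68/(0.0423−0.185) × (0.04000−0.4790) = (-7.364)×(-0.4390) = 3.233 mol·L⁻¹.

3.23 mol·L⁻¹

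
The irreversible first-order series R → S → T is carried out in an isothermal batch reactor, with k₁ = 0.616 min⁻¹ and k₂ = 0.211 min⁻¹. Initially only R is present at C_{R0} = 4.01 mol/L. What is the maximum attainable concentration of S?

Evaluating C_S at t_opt = ln(k₂/k₁)/(k₂−k₁) gives C_{S,max}/C_{R0} = (k₁/k₂)^[k₂/(k₂−k₁)].
= (0.616/0.211)^(0.211/(0.211−0.616)) = (2.919)^(-0.5210) = 0.5722.
C_{S,max} = 0.5722×4.01 = 2.29 mol/L.

2.29 mol/L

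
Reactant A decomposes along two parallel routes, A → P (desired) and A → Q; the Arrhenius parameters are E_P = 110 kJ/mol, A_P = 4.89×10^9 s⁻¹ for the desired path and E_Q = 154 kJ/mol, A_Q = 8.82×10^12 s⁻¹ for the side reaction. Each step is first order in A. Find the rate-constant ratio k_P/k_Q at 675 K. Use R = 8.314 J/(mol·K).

Since both paths have the same order in A, the concentration cancels and S_{P/Q} = k_P/k_Q = (A_P/A_Q)·exp[(E_Q−E_P)/(RT)].
(E_Q−E_P)/(RT) = (154−110)×10³/(8.314×675) = 44000/5612 = 7.840.
k_P/k_Q = (4.89×10^9/8.82×10^12)·exp(7.840) = 5.544×10^-4 × 2541 = 1.41.
Since E_P < E_Q, lowering the temperature improves selectivity toward P.

1.41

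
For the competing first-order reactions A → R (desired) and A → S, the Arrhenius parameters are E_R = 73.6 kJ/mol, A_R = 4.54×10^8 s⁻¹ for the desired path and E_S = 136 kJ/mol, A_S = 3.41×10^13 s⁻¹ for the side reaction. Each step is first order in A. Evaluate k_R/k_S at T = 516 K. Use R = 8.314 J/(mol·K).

k_R/k_S = (A_R/A_S)·exp[−(E_R−E_S)/(RT)] = (A_R/A_S)·exp[(E_S−E_R)/(RT)].
(E_S−E_R)/(RT) = (136−73.6)×10³/(8.314×516) = 62400/4290 = 14.55.
k_R/k_S = (4.54×10^8/3.41×10^13)·exp(14.55) = 1.331×10^-5 × 2.075×10^6 = 27.6.
Since E_R < E_S, lowering the temperature improves selectivity toward R.

27.6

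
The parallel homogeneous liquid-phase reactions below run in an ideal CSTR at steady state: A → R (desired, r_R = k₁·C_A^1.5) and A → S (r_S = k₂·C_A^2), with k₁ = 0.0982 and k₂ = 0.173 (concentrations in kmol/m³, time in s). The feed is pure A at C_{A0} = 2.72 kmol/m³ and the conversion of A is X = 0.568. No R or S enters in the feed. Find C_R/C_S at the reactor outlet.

0.524

Exit C_A = C_{A0}(1−X) = 2.72×0.432 = 1.175 kmol/m³.
In a CSTR the entire volume is at exit conditions, so r_R = 0.0982×1.175^1.5 = 0.1251 and r_S = 0.173×1.175^2 = 0.2389.
Overall selectivity = C_R/C_S = r_Rτ/(r_Sτ) = r_R/r_S = 0.524.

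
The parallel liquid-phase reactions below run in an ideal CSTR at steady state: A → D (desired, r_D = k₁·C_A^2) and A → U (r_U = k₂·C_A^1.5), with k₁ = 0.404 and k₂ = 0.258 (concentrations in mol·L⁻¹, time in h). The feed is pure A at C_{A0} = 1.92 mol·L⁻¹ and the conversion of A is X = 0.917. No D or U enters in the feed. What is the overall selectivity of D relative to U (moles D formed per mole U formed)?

0.625

Exit C_A = C_{A0}(1−X) = 1.92×0.0830 = 0.1594 mol·L⁻¹.
In a CSTR the entire volume is at exit conditions, so r_D = 0.404×0.1594^2 = 0.01026 and r_U = 0.258×0.1594^1.5 = 0.01641.
Overall selectivity = C_D/C_U = r_Dτ/(r_Uτ) = r_D/r_U = 0.625.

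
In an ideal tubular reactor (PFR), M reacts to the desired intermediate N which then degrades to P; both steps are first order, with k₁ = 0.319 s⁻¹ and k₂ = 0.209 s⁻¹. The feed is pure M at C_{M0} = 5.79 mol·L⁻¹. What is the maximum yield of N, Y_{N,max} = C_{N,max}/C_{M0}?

Evaluating C_N at τ_opt = ln(k₂/k₁)/(k₂−k₁) gives C_{N,max}/C_{M0} = (k₁/k₂)^[k₂/(k₂−k₁)].
= (0.319/0.209)^(0.209/(0.209−0.319)) = (1.526)^(-1.900) = 0.4478.

0.448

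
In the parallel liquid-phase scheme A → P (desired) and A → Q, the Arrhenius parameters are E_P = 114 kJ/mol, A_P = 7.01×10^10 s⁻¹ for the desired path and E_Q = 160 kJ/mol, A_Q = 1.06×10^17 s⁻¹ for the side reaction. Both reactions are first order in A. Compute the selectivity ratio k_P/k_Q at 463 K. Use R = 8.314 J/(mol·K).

Since both paths have the same order in A, the concentration cancels and S_{P/Q} = k_P/k_Q = (A_P/A_Q)·exp[(E_Q−E_P)/(RT)].
(E_Q−E_P)/(RT) = (160−114)×10³/(8.314×463) = 46000/3849 = 11.95.
k_P/k_Q = (7.01×10^10/1.06×10^17)·exp(11.95) = 6.613×10^-7 × 1.548×10^5 = 0.102.
Since E_P < E_Q, lowering the temperature improves selectivity toward P.

0.102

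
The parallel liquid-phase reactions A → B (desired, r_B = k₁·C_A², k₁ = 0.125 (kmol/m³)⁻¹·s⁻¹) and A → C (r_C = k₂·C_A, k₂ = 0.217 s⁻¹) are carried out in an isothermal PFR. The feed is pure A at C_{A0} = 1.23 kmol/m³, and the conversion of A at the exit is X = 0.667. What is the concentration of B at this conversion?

C_A = C_{A0}(1−X) = 0.4096 kmol/m³.
Along a PFR/batch, dC_C/dC_A = −r_C/(r_B+r_C) = −k₂/(k₂+k₁·C_A).
Integrating from C_{A0} to C_A: C_C = (0.217/0.125)·ln[(0.217+0.125·1.23)/(0.217+0.125·0.410)] = 1.736·ln(0.3708/0.2682) = 0.5621 kmol/m³.
Then C_B = (C_{A0}−C_A) − C_C = 0.8204 − 0.5621 = 0.2583 kmol/m³.

0.258 kmol/m³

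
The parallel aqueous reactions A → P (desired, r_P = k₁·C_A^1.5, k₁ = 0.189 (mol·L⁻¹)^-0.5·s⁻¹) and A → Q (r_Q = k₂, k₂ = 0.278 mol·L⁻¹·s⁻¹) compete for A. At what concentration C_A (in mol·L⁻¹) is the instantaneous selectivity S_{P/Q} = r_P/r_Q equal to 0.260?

S_{P/Q} = (k₁/k₂)·C_A^1.5 ⇒ C_A = (S·k₂/k₁)^(1/1.5).
= (0.260×0.278/0.189)^(0.6667) = (0.3824)^(0.6667) = 0.527 mol·L⁻¹.

0.527 mol·L⁻¹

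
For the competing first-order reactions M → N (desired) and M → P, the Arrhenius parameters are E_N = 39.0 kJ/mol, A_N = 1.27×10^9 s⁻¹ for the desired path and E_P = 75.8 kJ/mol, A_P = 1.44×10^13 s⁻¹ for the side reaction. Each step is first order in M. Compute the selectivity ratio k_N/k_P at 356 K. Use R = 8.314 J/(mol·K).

Since both paths have the same order in M, the concentration cancels and S_{N/P} = k_N/k_P = (A_N/A_P)·exp[(E_P−E_N)/(RT)].
(E_P−E_N)/(RT) = (75.8−39.0)×10³/(8.314×356) = 36800/2960 = 12.43.
k_N/k_P = (1.27×10^9/1.44×10^13)·exp(12.43) = 8.819×10^-5 × 2.510×10^5 = 22.1.
Since E_N < E_P, lowering the temperature improves selectivity toward N.

22.1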